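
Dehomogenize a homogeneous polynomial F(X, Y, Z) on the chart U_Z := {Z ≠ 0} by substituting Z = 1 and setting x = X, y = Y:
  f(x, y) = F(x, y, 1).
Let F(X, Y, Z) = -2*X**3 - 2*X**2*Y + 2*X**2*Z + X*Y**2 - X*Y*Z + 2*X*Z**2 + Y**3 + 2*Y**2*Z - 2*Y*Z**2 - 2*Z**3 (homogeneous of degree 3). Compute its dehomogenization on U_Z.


f(x, y) = -2*x**3 - 2*x**2*y + 2*x**2 + x*y**2 - x*y + 2*x + y**3 + 2*y**2 - 2*y - 2

On U_Z we set Z = 1. Each monomial c·X^i·Y^j·Z^k in F becomes c·x^i·y^j·1^k = c·x^i·y^j.
Substituting Z = 1: F(X, Y, 1) = -2*x**3 - 2*x**2*y + 2*x**2 + x*y**2 - x*y + 2*x + y**3 + 2*y**2 - 2*y - 2.
Note: deg(f) ≤ deg(F) = 3; strict inequality happens when F is divisible by Z (lost terms).


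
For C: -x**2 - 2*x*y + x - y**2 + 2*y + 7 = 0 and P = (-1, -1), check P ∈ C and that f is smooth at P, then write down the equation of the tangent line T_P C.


Tangent line at P: 5*x + 6*y + 11 = 0.

Step 1: f(-1, -1) = 0, so P lies on C.
Step 2: partial derivatives
  f_x(x, y) = -2*x - 2*y + 1, f_y(x, y) = -2*x - 2*y + 2.
  f_x(P) = 5, f_y(P) = 6 (gradient nonzero, so P is smooth).
Step 3: tangent line at P: 5·(x − -1) + 6·(y − -1) = 0.
Expanding: 5*x + 6*y + 11 = 0.


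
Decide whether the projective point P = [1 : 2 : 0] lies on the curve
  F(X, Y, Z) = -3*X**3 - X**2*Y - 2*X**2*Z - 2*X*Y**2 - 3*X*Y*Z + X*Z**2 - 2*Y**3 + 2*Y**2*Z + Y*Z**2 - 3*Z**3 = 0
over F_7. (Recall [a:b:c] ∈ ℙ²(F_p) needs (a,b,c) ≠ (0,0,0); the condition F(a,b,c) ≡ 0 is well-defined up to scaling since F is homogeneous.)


F(1,2,0) ≡ 6 (mod 7); P is NOT on the curve.

Evaluate F(1, 2, 0) term-by-term (mod 7).
  -3*X**3 ↦ -3·1·1·1 = -3
  -X**2*Y ↦ -1·1·2·1 = -2
  -2*X**2*Z ↦ -2·1·1·0 = 0
  -2*X*Y**2 ↦ -2·1·4·1 = -8
  -3*X*Y*Z ↦ -3·1·2·0 = 0
  X*Z**2 ↦ 1·1·1·0 = 0
  -2*Y**3 ↦ -2·1·8·1 = -16
  2*Y**2*Z ↦ 2·1·4·0 = 0
  Y*Z**2 ↦ 1·1·2·0 = 0
  -3*Z**3 ↦ -3·1·1·0 = 0
Sum: F(1, 2, 0) = (-3) + (-2) + (0) + (-8) + (0) + (0) + (-16) + (0) + (0) + (0) = -29.
Reducing mod 7: -29 ≡ 6 (mod 7).
Since F(a, b, c) ≡ 6 ≠ 0 (mod 7), P does NOT lie on the curve.


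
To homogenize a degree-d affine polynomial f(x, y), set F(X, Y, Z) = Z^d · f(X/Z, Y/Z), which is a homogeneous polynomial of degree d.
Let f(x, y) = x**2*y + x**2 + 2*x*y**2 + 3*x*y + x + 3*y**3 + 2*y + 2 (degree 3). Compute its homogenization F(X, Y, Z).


F(X, Y, Z) = X**2*Y + X**2*Z + 2*X*Y**2 + 3*X*Y*Z + X*Z**2 + 3*Y**3 + 2*Y*Z**2 + 2*Z**3

deg(f) = 3.
Substitute x = X/Z, y = Y/Z into f, then multiply by Z^3.
  monomial 1·x^2·y^1 ↦ 1·X^2·Y^1·Z^0.
  monomial 1·x^2·y^0 ↦ 1·X^2·Y^0·Z^1.
  monomial 2·x^1·y^2 ↦ 2·X^1·Y^2·Z^0.
  monomial 3·x^1·y^1 ↦ 3·X^1·Y^1·Z^1.
  monomial 1·x^1·y^0 ↦ 1·X^1·Y^0·Z^2.
  monomial 3·x^0·y^3 ↦ 3·X^0·Y^3·Z^0.
  monomial 2·x^0·y^1 ↦ 2·X^0·Y^1·Z^2.
  monomial 2·x^0·y^0 ↦ 2·X^0·Y^0·Z^3.
Collecting: F(X, Y, Z) = X**2*Y + X**2*Z + 2*X*Y**2 + 3*X*Y*Z + X*Z**2 + 3*Y**3 + 2*Y*Z**2 + 2*Z**3.


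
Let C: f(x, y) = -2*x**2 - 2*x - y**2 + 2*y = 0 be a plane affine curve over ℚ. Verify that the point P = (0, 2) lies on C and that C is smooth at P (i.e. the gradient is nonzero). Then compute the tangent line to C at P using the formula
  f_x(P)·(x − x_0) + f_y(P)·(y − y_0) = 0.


Tangent line at P: -2*x - 2*y + 4 = 0.

Step 1: f(0, 2) = 0, so P lies on C.
Step 2: partial derivatives
  f_x(x, y) = -4*x - 2, f_y(x, y) = 2 - 2*y.
  f_x(P) = -2, f_y(P) = -2 (gradient nonzero, so P is smooth).
Step 3: tangent line at P: -2·(x − 0) + -2·(y − 2) = 0.
Expanding: -2*x - 2*y + 4 = 0.


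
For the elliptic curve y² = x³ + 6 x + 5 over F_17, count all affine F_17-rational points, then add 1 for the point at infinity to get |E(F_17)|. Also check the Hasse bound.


Affine points = {(2, 5), (2, 12), (3, 4), (3, 13), (4, 5), (4, 12), (6, 6), (6, 11), (7, 4), (7, 13), (8, 2), (8, 15), (11, 5), (11, 12), (13, 6), (13, 11), (15, 6), (15, 11), (16, 7), (16, 10)}; affine count = 20; |E(F_17)| = 21.

Discriminant check: Δ ∝ 4a³ + 27b² = 4·6³ + 27·5² = 4·216 + 27·25 ≡ 9 (mod 17). Nonzero ⇒ E is nonsingular.
For each x ∈ F_17, compute rhs = x³ + 6·x + 5 mod 17, then count y ∈ F_17 with y² ≡ rhs.
  x = 0: rhs = 5, matching y values: none (0 points).
  x = 1: rhs = 12, matching y values: none (0 points).
  x = 2: rhs = 8, matching y values: 5, 12 (2 points).
  x = 3: rhs = 16, matching y values: 4, 13 (2 points).
  x = 4: rhs = 8, matching y values: 5, 12 (2 points).
  x = 5: rhs = 7, matching y values: none (0 points).
  x = 6: rhs = 2, matching y values: 6, 11 (2 points).
  x = 7: rhs = 16, matching y values: 4, 13 (2 points).
  x = 8: rhs = 4, matching y values: 2, 15 (2 points).
  x = 9: rhs = 6, matching y values: none (0 points).
  x = 10: rhs = 11, matching y values: none (0 points).
  x = 11: rhs = 8, matching y values: 5, 12 (2 points).
  x = 12: rhs = 3, matching y values: none (0 points).
  x = 13: rhs = 2, matching y values: 6, 11 (2 points).
  x = 14: rhs = 11, matching y values: none (0 points).
  x = 15: rhs = 2, matching y values: 6, 11 (2 points).
  x = 16: rhs = 15, matching y values: 7, 10 (2 points).
Total affine count: 20.
Full point count |E(F_17)| = 20 + 1 = 21.
Hasse bound: |21 − (17+1)| = |3| = 3 ≤ 2√17 ≈ 8.2462 ✓.


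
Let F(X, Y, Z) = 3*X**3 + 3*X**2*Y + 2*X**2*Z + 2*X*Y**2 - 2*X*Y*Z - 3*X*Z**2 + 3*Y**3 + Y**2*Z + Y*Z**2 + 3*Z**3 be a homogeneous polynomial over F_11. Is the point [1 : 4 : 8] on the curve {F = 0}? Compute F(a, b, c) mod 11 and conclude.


F(1,4,8) ≡ 5 (mod 11); P is NOT on the curve.

Evaluate F(1, 4, 8) term-by-term (mod 11).
  3*X**3 ↦ 3·1·1·1 = 3
  3*X**2*Y ↦ 3·1·4·1 = 12
  2*X**2*Z ↦ 2·1·1·8 = 16
  2*X*Y**2 ↦ 2·1·16·1 = 32
  -2*X*Y*Z ↦ -2·1·4·8 = -64
  -3*X*Z**2 ↦ -3·1·1·64 = -192
  3*Y**3 ↦ 3·1·64·1 = 192
  Y**2*Z ↦ 1·1·16·8 = 128
  Y*Z**2 ↦ 1·1·4·64 = 256
  3*Z**3 ↦ 3·1·1·512 = 1536
Sum: F(1, 4, 8) = (3) + (12) + (16) + (32) + (-64) + (-192) + (192) + (128) + (256) + (1536) = 1919.
Reducing mod 11: 1919 ≡ 5 (mod 11).
Since F(a, b, c) ≡ 5 ≠ 0 (mod 11), P does NOT lie on the curve.


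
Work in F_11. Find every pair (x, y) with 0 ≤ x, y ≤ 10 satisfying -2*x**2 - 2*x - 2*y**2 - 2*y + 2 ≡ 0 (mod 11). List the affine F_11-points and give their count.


Affine F_11-points: {(0, 3), (0, 7), (2, 2), (2, 8), (3, 0), (3, 10), (7, 0), (7, 10), (8, 2), (8, 8), (10, 3), (10, 7)}; count = 12.

For each of the 121 pairs (x, y) ∈ F_11², evaluate f(x, y) mod 11. Record the zeros.
  x = 0: [0↦2, 1↦9, 2↦1, 3↦0, 4↦6, 5↦8, 6↦6, 7↦0, 8↦1, 9↦9, 10↦2]  zeros at y ∈ {3, 7}
  x = 1: [0↦9, 1↦5, 2↦8, 3↦7, 4↦2, 5↦4, 6↦2, 7↦7, 8↦8, 9↦5, 10↦9]  zeros at y ∈ ∅
  x = 2: [0↦1, 1↦8, 2↦0, 3↦10, 4↦5, 5↦7, 6↦5, 7↦10, 8↦0, 9↦8, 10↦1]  zeros at y ∈ {2, 8}
  x = 3: [0↦0, 1↦7, 2↦10, 3↦9, 4↦4, 5↦6, 6↦4, 7↦9, 8↦10, 9↦7, 10↦0]  zeros at y ∈ {0, 10}
  x = 4: [0↦6, 1↦2, 2↦5, 3↦4, 4↦10, 5↦1, 6↦10, 7↦4, 8↦5, 9↦2, 10↦6]  zeros at y ∈ ∅
  x = 5: [0↦8, 1↦4, 2↦7, 3↦6, 4↦1, 5↦3, 6↦1, 7↦6, 8↦7, 9↦4, 10↦8]  zeros at y ∈ ∅
  x = 6: [0↦6, 1↦2, 2↦5, 3↦4, 4↦10, 5↦1, 6↦10, 7↦4, 8↦5, 9↦2, 10↦6]  zeros at y ∈ ∅
  x = 7: [0↦0, 1↦7, 2↦10, 3↦9, 4↦4, 5↦6, 6↦4, 7↦9, 8↦10, 9↦7, 10↦0]  zeros at y ∈ {0, 10}
  x = 8: [0↦1, 1↦8, 2↦0, 3↦10, 4↦5, 5↦7, 6↦5, 7↦10, 8↦0, 9↦8, 10↦1]  zeros at y ∈ {2, 8}
  x = 9: [0↦9, 1↦5, 2↦8, 3↦7, 4↦2, 5↦4, 6↦2, 7↦7, 8↦8, 9↦5, 10↦9]  zeros at y ∈ ∅
  x = 10: [0↦2, 1↦9, 2↦1, 3↦0, 4↦6, 5↦8, 6↦6, 7↦0, 8↦1, 9↦9, 10↦2]  zeros at y ∈ {3, 7}
Collecting zeros: affine points = {(0, 3), (0, 7), (2, 2), (2, 8), (3, 0), (3, 10), (7, 0), (7, 10), (8, 2), (8, 8), (10, 3), (10, 7)}.
Total count |C(F_11)_aff| = 12.


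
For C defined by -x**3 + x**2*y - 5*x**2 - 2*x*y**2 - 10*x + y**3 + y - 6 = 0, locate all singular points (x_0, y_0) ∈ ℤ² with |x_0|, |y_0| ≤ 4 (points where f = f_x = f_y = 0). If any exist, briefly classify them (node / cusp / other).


Singular points: {(-2, -1)}; classification: cusp.

Compute partial derivatives:
  f_x = -3*x**2 + 2*x*y - 10*x - 2*y**2 - 10.
  f_y = x**2 - 4*x*y + 3*y**2 + 1.
Scan x_0 ∈ {−4, ..., 4}. For each x_0, f_y(x_0, y) is a polynomial in y; find its integer roots y ∈ {−4, ..., 4}, then test f_x and f at those candidates.
  x = -4: f_y(-4, y) = 3*y**2 + 16*y + 17; no integer root y with |y| ≤ 4.
  x = -3: f_y(-3, y) = 3*y**2 + 12*y + 10; no integer root y with |y| ≤ 4.
  x = -2: f_y(-2, y) = 3*y**2 + 8*y + 5; vanishes at y ∈ {-1}. (-2, -1): f_x = 0, f = 0 — SINGULAR.
  x = -1: f_y(-1, y) = 3*y**2 + 4*y + 2; no integer root y with |y| ≤ 4.
  x = 0: f_y(0, y) = 3*y**2 + 1; no integer root y with |y| ≤ 4.
  x = 1: f_y(1, y) = 3*y**2 - 4*y + 2; no integer root y with |y| ≤ 4.
  x = 2: f_y(2, y) = 3*y**2 - 8*y + 5; vanishes at y ∈ {1}. (2, 1): f_x = -40 ≠ 0.
  x = 3: f_y(3, y) = 3*y**2 - 12*y + 10; no integer root y with |y| ≤ 4.
  x = 4: f_y(4, y) = 3*y**2 - 16*y + 17; no integer root y with |y| ≤ 4.
Only singular point on the grid: (-2, -1).
Classify: substitute x = -2 + u, y = -1 + v and expand: f = -u**3 + u**2*v - 2*u*v**2 + v**3 + v**2.
No constant or linear terms (consistent with a singular point). Quadratic part: v**2. Cubic part: -u**3 + u**2*v - 2*u*v**2 + v**3.
The quadratic part v**2 is a perfect square, so there is a single (double) tangent line v = 0, i.e. y = -1. Restricting the cubic part to that line (v = 0) leaves -u**3 ≠ 0, so f is not divisible by v and the branch is v² ≈ u**3 to lowest order — this is a cusp.
Classification: cusp.


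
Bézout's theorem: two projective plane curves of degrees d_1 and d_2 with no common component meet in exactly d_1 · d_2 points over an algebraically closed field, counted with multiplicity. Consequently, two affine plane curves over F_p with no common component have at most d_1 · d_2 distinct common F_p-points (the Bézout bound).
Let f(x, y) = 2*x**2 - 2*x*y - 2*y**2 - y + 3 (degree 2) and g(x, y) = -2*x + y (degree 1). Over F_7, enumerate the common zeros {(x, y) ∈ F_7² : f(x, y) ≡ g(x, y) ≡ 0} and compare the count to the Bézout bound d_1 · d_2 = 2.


Common zeros: ∅; count = 0; Bézout bound = 2.

deg(f) = 2, deg(g) = 1, so Bézout bound = 2.
Scan x ∈ F_7. For each x, list the y ∈ F_7 with f(x, y) ≡ 0 and those with g(x, y) ≡ 0 (mod 7); the common zeros in that column are the intersection.
  x = 0: f ≡ 0 at y ∈ {1, 2}; g ≡ 0 at y ∈ {0}; common: ∅.
  x = 1: f ≡ 0 at y ∈ {1}; g ≡ 0 at y ∈ {2}; common: ∅.
  x = 2: f ≡ 0 at y ∈ {2, 6}; g ≡ 0 at y ∈ {4}; common: ∅.
  x = 3: f ≡ 0 at y ∈ {0}; g ≡ 0 at y ∈ {6}; common: ∅.
  x = 4: f ≡ 0 at y ∈ {0, 6}; g ≡ 0 at y ∈ {1}; common: ∅.
  x = 5: f ≡ 0 at y ∈ ∅; g ≡ 0 at y ∈ {3}; common: ∅.
  x = 6: f ≡ 0 at y ∈ ∅; g ≡ 0 at y ∈ {5}; common: ∅.
Collecting: common zeros = ∅, so the count is 0.
Comparison with the Bézout bound: 0 ≤ 2 = deg(f)·deg(g), as expected for curves with no common component (the affine F_7-count falls short of the bound because intersections may lie at infinity, over extension fields, or carry multiplicity).


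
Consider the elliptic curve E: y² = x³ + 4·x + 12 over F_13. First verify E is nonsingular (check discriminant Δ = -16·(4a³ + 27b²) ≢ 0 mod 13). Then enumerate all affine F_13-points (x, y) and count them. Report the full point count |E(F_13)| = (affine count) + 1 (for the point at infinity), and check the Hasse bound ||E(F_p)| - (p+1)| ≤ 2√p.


Affine points = {(0, 5), (0, 8), (1, 2), (1, 11), (3, 5), (3, 8), (4, 1), (4, 12), (5, 1), (5, 12), (8, 6), (8, 7), (9, 6), (9, 7), (10, 5), (10, 8), (11, 3), (11, 10)}; affine count = 18; |E(F_13)| = 19.

Discriminant check: Δ ∝ 4a³ + 27b² = 4·4³ + 27·12² = 4·64 + 27·144 ≡ 10 (mod 13). Nonzero ⇒ E is nonsingular.
For each x ∈ F_13, compute rhs = x³ + 4·x + 12 mod 13, then count y ∈ F_13 with y² ≡ rhs.
  x = 0: rhs = 12, matching y values: 5, 8 (2 points).
  x = 1: rhs = 4, matching y values: 2, 11 (2 points).
  x = 2: rhs = 2, matching y values: none (0 points).
  x = 3: rhs = 12, matching y values: 5, 8 (2 points).
  x = 4: rhs = 1, matching y values: 1, 12 (2 points).
  x = 5: rhs = 1, matching y values: 1, 12 (2 points).
  x = 6: rhs = 5, matching y values: none (0 points).
  x = 7: rhs = 6, matching y values: none (0 points).
  x = 8: rhs = 10, matching y values: 6, 7 (2 points).
  x = 9: rhs = 10, matching y values: 6, 7 (2 points).
  x = 10: rhs = 12, matching y values: 5, 8 (2 points).
  x = 11: rhs = 9, matching y values: 3, 10 (2 points).
  x = 12: rhs = 7, matching y values: none (0 points).
Total affine count: 18.
Full point count |E(F_13)| = 18 + 1 = 19.
Hasse bound: |19 − (13+1)| = |5| = 5 ≤ 2√13 ≈ 7.2111 ✓.


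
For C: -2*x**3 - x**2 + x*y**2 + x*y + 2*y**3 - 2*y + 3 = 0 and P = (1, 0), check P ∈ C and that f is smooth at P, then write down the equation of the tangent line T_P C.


Tangent line at P: -8*x - y + 8 = 0.

Step 1: f(1, 0) = 0, so P lies on C.
Step 2: partial derivatives
  f_x(x, y) = -6*x**2 - 2*x + y**2 + y, f_y(x, y) = 2*x*y + x + 6*y**2 - 2.
  f_x(P) = -8, f_y(P) = -1 (gradient nonzero, so P is smooth).
Step 3: tangent line at P: -8·(x − 1) + -1·(y − 0) = 0.
Expanding: -8*x - y + 8 = 0.


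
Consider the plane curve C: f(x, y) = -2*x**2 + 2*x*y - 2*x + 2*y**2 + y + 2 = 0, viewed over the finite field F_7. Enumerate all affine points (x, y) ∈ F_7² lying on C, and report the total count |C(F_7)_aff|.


Affine F_7-points: {(1, 4), (1, 5), (2, 4), (3, 2), (3, 5), (4, 3), (5, 2), (5, 3)}; count = 8.

For each of the 49 pairs (x, y) ∈ F_7², evaluate f(x, y) mod 7. Record the zeros.
  x = 0: [0↦2, 1↦5, 2↦5, 3↦2, 4↦3, 5↦1, 6↦3]  zeros at y ∈ ∅
  x = 1: [0↦5, 1↦3, 2↦5, 3↦4, 4↦0, 5↦0, 6↦4]  zeros at y ∈ {4, 5}
  x = 2: [0↦4, 1↦4, 2↦1, 3↦2, 4↦0, 5↦2, 6↦1]  zeros at y ∈ {4}
  x = 3: [0↦6, 1↦1, 2↦0, 3↦3, 4↦3, 5↦0, 6↦1]  zeros at y ∈ {2, 5}
  x = 4: [0↦4, 1↦1, 2↦2, 3↦0, 4↦2, 5↦1, 6↦4]  zeros at y ∈ {3}
  x = 5: [0↦5, 1↦4, 2↦0, 3↦0, 4↦4, 5↦5, 6↦3]  zeros at y ∈ {2, 3}
  x = 6: [0↦2, 1↦3, 2↦1, 3↦3, 4↦2, 5↦5, 6↦5]  zeros at y ∈ ∅
Collecting zeros: affine points = {(1, 4), (1, 5), (2, 4), (3, 2), (3, 5), (4, 3), (5, 2), (5, 3)}.
Total count |C(F_7)_aff| = 8.


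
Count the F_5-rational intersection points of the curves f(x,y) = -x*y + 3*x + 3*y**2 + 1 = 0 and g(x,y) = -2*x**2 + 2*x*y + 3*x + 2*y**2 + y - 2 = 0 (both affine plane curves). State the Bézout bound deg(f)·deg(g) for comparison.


Common zeros: ∅; count = 0; Bézout bound = 4.

deg(f) = 2, deg(g) = 2, so Bézout bound = 4.
Scan x ∈ F_5. For each x, list the y ∈ F_5 with f(x, y) ≡ 0 and those with g(x, y) ≡ 0 (mod 5); the common zeros in that column are the intersection.
  x = 0: f ≡ 0 at y ∈ ∅; g ≡ 0 at y ∈ ∅; common: ∅.
  x = 1: f ≡ 0 at y ∈ ∅; g ≡ 0 at y ∈ ∅; common: ∅.
  x = 2: f ≡ 0 at y ∈ {2}; g ≡ 0 at y ∈ ∅; common: ∅.
  x = 3: f ≡ 0 at y ∈ {0, 1}; g ≡ 0 at y ∈ ∅; common: ∅.
  x = 4: f ≡ 0 at y ∈ {4}; g ≡ 0 at y ∈ ∅; common: ∅.
Collecting: common zeros = ∅, so the count is 0.
Comparison with the Bézout bound: 0 ≤ 4 = deg(f)·deg(g), as expected for curves with no common component (the affine F_5-count falls short of the bound because intersections may lie at infinity, over extension fields, or carry multiplicity).


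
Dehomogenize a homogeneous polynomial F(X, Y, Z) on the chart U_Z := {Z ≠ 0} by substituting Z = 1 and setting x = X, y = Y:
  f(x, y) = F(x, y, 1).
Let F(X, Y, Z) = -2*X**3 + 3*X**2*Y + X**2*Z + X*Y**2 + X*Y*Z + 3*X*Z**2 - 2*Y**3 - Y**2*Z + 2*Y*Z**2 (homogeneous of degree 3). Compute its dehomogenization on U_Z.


f(x, y) = -2*x**3 + 3*x**2*y + x**2 + x*y**2 + x*y + 3*x - 2*y**3 - y**2 + 2*y

On U_Z we set Z = 1. Each monomial c·X^i·Y^j·Z^k in F becomes c·x^i·y^j·1^k = c·x^i·y^j.
Substituting Z = 1: F(X, Y, 1) = -2*x**3 + 3*x**2*y + x**2 + x*y**2 + x*y + 3*x - 2*y**3 - y**2 + 2*y.
Note: deg(f) ≤ deg(F) = 3; strict inequality happens when F is divisible by Z (lost terms).


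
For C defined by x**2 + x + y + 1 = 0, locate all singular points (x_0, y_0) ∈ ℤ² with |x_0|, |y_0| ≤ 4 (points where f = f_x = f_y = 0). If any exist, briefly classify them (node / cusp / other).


No singular points in the scanned grid; C is smooth there.

Compute partial derivatives:
  f_x = 2*x + 1.
  f_y = 1.
f_y = 1 is a nonzero constant, so f_y never vanishes: no point (x, y) can satisfy f = f_x = f_y = 0. In particular no (x, y) ∈ {−4, ..., 4}² is singular; the curve is smooth.


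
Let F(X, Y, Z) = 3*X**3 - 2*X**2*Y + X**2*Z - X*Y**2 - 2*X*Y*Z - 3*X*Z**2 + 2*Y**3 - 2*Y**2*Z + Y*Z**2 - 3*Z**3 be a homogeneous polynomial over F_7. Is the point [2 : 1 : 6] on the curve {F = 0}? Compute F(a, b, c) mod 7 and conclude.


F(2,1,6) ≡ 2 (mod 7); P is NOT on the curve.

Evaluate F(2, 1, 6) term-by-term (mod 7).
  3*X**3 ↦ 3·8·1·1 = 24
  -2*X**2*Y ↦ -2·4·1·1 = -8
  X**2*Z ↦ 1·4·1·6 = 24
  -X*Y**2 ↦ -1·2·1·1 = -2
  -2*X*Y*Z ↦ -2·2·1·6 = -24
  -3*X*Z**2 ↦ -3·2·1·36 = -216
  2*Y**3 ↦ 2·1·1·1 = 2
  -2*Y**2*Z ↦ -2·1·1·6 = -12
  Y*Z**2 ↦ 1·1·1·36 = 36
  -3*Z**3 ↦ -3·1·1·216 = -648
Sum: F(2, 1, 6) = (24) + (-8) + (24) + (-2) + (-24) + (-216) + (2) + (-12) + (36) + (-648) = -824.
Reducing mod 7: -824 ≡ 2 (mod 7).
Since F(a, b, c) ≡ 2 ≠ 0 (mod 7), P does NOT lie on the curve.


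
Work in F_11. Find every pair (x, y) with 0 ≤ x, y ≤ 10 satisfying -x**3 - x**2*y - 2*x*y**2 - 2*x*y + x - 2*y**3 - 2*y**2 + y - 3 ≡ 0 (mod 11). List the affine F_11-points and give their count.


Affine F_11-points: {(1, 1), (1, 3), (1, 5), (4, 2), (5, 10), (6, 7)}; count = 6.

For each of the 121 pairs (x, y) ∈ F_11², evaluate f(x, y) mod 11. Record the zeros.
  x = 0: [0↦8, 1↦5, 2↦8, 3↦5, 4↦6, 5↦10, 6↦5, 7↦1, 8↦8, 9↦3, 10↦7]  zeros at y ∈ ∅
  x = 1: [0↦8, 1↦0, 2↦5, 3↦0, 4↦6, 5↦0, 6↦3, 7↦3, 8↦10, 9↦1, 10↦8]  zeros at y ∈ {1, 3, 5}
  x = 2: [0↦2, 1↦9, 2↦3, 3↦5, 4↦3, 5↦7, 6↦5, 7↦7, 8↦1, 9↦8, 10↦5]  zeros at y ∈ ∅
  x = 3: [0↦6, 1↦4, 2↦7, 3↦3, 4↦2, 5↦3, 6↦5, 7↦7, 8↦8, 9↦7, 10↦3]  zeros at y ∈ ∅
  x = 4: [0↦3, 1↦1, 2↦0, 3↦10, 4↦8, 5↦4, 6↦8, 7↦8, 8↦3, 9↦3, 10↦7]  zeros at y ∈ {2}
  x = 5: [0↦9, 1↦5, 2↦9, 3↦9, 4↦4, 5↦4, 6↦8, 7↦4, 8↦2, 9↦1, 10↦0]  zeros at y ∈ {10}
  x = 6: [0↦7, 1↦10, 2↦6, 3↦5, 4↦6, 5↦8, 6↦10, 7↦0, 8↦10, 9↦6, 10↦9]  zeros at y ∈ {7}
  x = 7: [0↦2, 1↦10, 2↦7, 3↦3, 4↦8, 5↦10, 6↦8, 7↦1, 8↦10, 9↦1, 10↦6]  zeros at y ∈ ∅
  x = 8: [0↦10, 1↦10, 2↦6, 3↦8, 4↦4, 5↦4, 6↦7, 7↦1, 8↦7, 9↦2, 10↦7]  zeros at y ∈ ∅
  x = 9: [0↦3, 1↦4, 2↦8, 3↦3, 4↦10, 5↦6, 6↦1, 7↦5, 8↦6, 9↦3, 10↦6]  zeros at y ∈ ∅
  x = 10: [0↦8, 1↦8, 2↦7, 3↦4, 4↦9, 5↦10, 6↦6, 7↦7, 8↦1, 9↦9, 10↦8]  zeros at y ∈ ∅
Collecting zeros: affine points = {(1, 1), (1, 3), (1, 5), (4, 2), (5, 10), (6, 7)}.
Total count |C(F_11)_aff| = 6.


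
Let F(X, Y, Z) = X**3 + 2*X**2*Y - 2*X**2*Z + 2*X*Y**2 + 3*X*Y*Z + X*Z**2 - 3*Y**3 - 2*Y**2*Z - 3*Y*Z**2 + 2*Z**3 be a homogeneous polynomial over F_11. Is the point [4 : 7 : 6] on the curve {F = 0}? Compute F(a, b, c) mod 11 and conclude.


F(4,7,6) ≡ 9 (mod 11); P is NOT on the curve.

Evaluate F(4, 7, 6) term-by-term (mod 11).
  X**3 ↦ 1·64·1·1 = 64
  2*X**2*Y ↦ 2·16·7·1 = 224
  -2*X**2*Z ↦ -2·16·1·6 = -192
  2*X*Y**2 ↦ 2·4·49·1 = 392
  3*X*Y*Z ↦ 3·4·7·6 = 504
  X*Z**2 ↦ 1·4·1·36 = 144
  -3*Y**3 ↦ -3·1·343·1 = -1029
  -2*Y**2*Z ↦ -2·1·49·6 = -588
  -3*Y*Z**2 ↦ -3·1·7·36 = -756
  2*Z**3 ↦ 2·1·1·216 = 432
Sum: F(4, 7, 6) = (64) + (224) + (-192) + (392) + (504) + (144) + (-1029) + (-588) + (-756) + (432) = -805.
Reducing mod 11: -805 ≡ 9 (mod 11).
Since F(a, b, c) ≡ 9 ≠ 0 (mod 11), P does NOT lie on the curve.


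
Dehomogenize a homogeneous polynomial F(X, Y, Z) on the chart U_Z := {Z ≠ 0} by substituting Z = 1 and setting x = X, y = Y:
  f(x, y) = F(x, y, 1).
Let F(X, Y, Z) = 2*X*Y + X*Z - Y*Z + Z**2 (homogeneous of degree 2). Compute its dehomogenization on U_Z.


f(x, y) = 2*x*y + x - y + 1

On U_Z we set Z = 1. Each monomial c·X^i·Y^j·Z^k in F becomes c·x^i·y^j·1^k = c·x^i·y^j.
Substituting Z = 1: F(X, Y, 1) = 2*x*y + x - y + 1.
Note: deg(f) ≤ deg(F) = 2; strict inequality happens when F is divisible by Z (lost terms).


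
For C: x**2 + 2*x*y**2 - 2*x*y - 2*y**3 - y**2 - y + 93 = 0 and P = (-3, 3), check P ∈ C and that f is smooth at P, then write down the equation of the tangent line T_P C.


Tangent line at P: 6*x - 91*y + 291 = 0.

Step 1: f(-3, 3) = 0, so P lies on C.
Step 2: partial derivatives
  f_x(x, y) = 2*x + 2*y**2 - 2*y, f_y(x, y) = 4*x*y - 2*x - 6*y**2 - 2*y - 1.
  f_x(P) = 6, f_y(P) = -91 (gradient nonzero, so P is smooth).
Step 3: tangent line at P: 6·(x − -3) + -91·(y − 3) = 0.
Expanding: 6*x - 91*y + 291 = 0.


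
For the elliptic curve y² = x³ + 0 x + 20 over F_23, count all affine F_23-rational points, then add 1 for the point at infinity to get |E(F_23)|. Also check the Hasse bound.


Affine points = {(3, 1), (3, 22), (6, 11), (6, 12), (7, 8), (7, 15), (8, 7), (8, 16), (9, 6), (9, 17), (10, 10), (10, 13), (12, 0), (13, 3), (13, 20), (14, 2), (14, 21), (19, 5), (19, 18), (20, 4), (20, 19), (21, 9), (21, 14)}; affine count = 23; |E(F_23)| = 24.

Discriminant check: Δ ∝ 4a³ + 27b² = 4·0³ + 27·20² = 4·0 + 27·400 ≡ 13 (mod 23). Nonzero ⇒ E is nonsingular.
For each x ∈ F_23, compute rhs = x³ + 0·x + 20 mod 23, then count y ∈ F_23 with y² ≡ rhs.
  x = 0: rhs = 20, matching y values: none (0 points).
  x = 1: rhs = 21, matching y values: none (0 points).
  x = 2: rhs = 5, matching y values: none (0 points).
  x = 3: rhs = 1, matching y values: 1, 22 (2 points).
  x = 4: rhs = 15, matching y values: none (0 points).
  x = 5: rhs = 7, matching y values: none (0 points).
  x = 6: rhs = 6, matching y values: 11, 12 (2 points).
  x = 7: rhs = 18, matching y values: 8, 15 (2 points).
  x = 8: rhs = 3, matching y values: 7, 16 (2 points).
  x = 9: rhs = 13, matching y values: 6, 17 (2 points).
  x = 10: rhs = 8, matching y values: 10, 13 (2 points).
  x = 11: rhs = 17, matching y values: none (0 points).
  x = 12: rhs = 0, matching y values: 0 (1 points).
  x = 13: rhs = 9, matching y values: 3, 20 (2 points).
  x = 14: rhs = 4, matching y values: 2, 21 (2 points).
  x = 15: rhs = 14, matching y values: none (0 points).
  x = 16: rhs = 22, matching y values: none (0 points).
  x = 17: rhs = 11, matching y values: none (0 points).
  x = 18: rhs = 10, matching y values: none (0 points).
  x = 19: rhs = 2, matching y values: 5, 18 (2 points).
  x = 20: rhs = 16, matching y values: 4, 19 (2 points).
  x = 21: rhs = 12, matching y values: 9, 14 (2 points).
  x = 22: rhs = 19, matching y values: none (0 points).
Total affine count: 23.
Full point count |E(F_23)| = 23 + 1 = 24.
Hasse bound: |24 − (23+1)| = |0| = 0 ≤ 2√23 ≈ 9.5917 ✓.


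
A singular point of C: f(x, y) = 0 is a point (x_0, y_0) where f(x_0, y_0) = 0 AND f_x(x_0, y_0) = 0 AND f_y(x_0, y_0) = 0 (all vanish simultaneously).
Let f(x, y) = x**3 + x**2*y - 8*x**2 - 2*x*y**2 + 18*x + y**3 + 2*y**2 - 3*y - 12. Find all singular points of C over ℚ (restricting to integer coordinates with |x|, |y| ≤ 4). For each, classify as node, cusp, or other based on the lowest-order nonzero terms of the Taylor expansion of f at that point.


Singular points: {(2, 1)}; classification: node.

Compute partial derivatives:
  f_x = 3*x**2 + 2*x*y - 16*x - 2*y**2 + 18.
  f_y = x**2 - 4*x*y + 3*y**2 + 4*y - 3.
Scan x_0 ∈ {−4, ..., 4}. For each x_0, f_y(x_0, y) is a polynomial in y; find its integer roots y ∈ {−4, ..., 4}, then test f_x and f at those candidates.
  x = -4: f_y(-4, y) = 3*y**2 + 20*y + 13; no integer root y with |y| ≤ 4.
  x = -3: f_y(-3, y) = 3*y**2 + 16*y + 6; no integer root y with |y| ≤ 4.
  x = -2: f_y(-2, y) = 3*y**2 + 12*y + 1; no integer root y with |y| ≤ 4.
  x = -1: f_y(-1, y) = 3*y**2 + 8*y - 2; no integer root y with |y| ≤ 4.
  x = 0: f_y(0, y) = 3*y**2 + 4*y - 3; no integer root y with |y| ≤ 4.
  x = 1: f_y(1, y) = 3*y**2 - 2; no integer root y with |y| ≤ 4.
  x = 2: f_y(2, y) = 3*y**2 - 4*y + 1; vanishes at y ∈ {1}. (2, 1): f_x = 0, f = 0 — SINGULAR.
  x = 3: f_y(3, y) = 3*y**2 - 8*y + 6; no integer root y with |y| ≤ 4.
  x = 4: f_y(4, y) = 3*y**2 - 12*y + 13; no integer root y with |y| ≤ 4.
Only singular point on the grid: (2, 1).
Classify: substitute x = 2 + u, y = 1 + v and expand: f = u**3 + u**2*v - u**2 - 2*u*v**2 + v**3 + v**2.
No constant or linear terms (consistent with a singular point). Quadratic part: -u**2 + v**2. Cubic part: u**3 + u**2*v - 2*u*v**2 + v**3.
The quadratic part v**2 - u**2 = (v − u)(v + u) splits into two distinct linear factors, so there are two distinct tangent lines y − 1 = ±(x − 2) — this is a node (ordinary double point).
Classification: node.


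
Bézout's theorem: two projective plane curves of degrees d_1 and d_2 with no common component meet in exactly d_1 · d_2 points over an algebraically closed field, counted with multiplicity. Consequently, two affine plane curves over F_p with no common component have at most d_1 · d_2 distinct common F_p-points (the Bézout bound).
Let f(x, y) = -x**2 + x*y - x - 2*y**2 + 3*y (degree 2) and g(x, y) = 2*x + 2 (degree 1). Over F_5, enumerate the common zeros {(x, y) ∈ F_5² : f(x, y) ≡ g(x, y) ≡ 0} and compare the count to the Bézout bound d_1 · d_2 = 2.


Common zeros: {(4, 0), (4, 1)}; count = 2; Bézout bound = 2.

deg(f) = 2, deg(g) = 1, so Bézout bound = 2.
Scan x ∈ F_5. For each x, list the y ∈ F_5 with f(x, y) ≡ 0 and those with g(x, y) ≡ 0 (mod 5); the common zeros in that column are the intersection.
  x = 0: f ≡ 0 at y ∈ {0, 4}; g ≡ 0 at y ∈ ∅; common: ∅.
  x = 1: f ≡ 0 at y ∈ {1}; g ≡ 0 at y ∈ ∅; common: ∅.
  x = 2: f ≡ 0 at y ∈ ∅; g ≡ 0 at y ∈ ∅; common: ∅.
  x = 3: f ≡ 0 at y ∈ {4}; g ≡ 0 at y ∈ ∅; common: ∅.
  x = 4: f ≡ 0 at y ∈ {0, 1}; g ≡ 0 at y ∈ {0, 1, 2, 3, 4}; common: {0, 1}.
Collecting: common zeros = {(4, 0), (4, 1)}, so the count is 2.
Comparison with the Bézout bound: 2 ≤ 2 = deg(f)·deg(g), as expected for curves with no common component (the bound is attained).


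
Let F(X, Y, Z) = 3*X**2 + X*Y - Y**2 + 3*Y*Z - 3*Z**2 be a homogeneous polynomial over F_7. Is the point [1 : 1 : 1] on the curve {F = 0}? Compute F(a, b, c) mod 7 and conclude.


F(1,1,1) ≡ 3 (mod 7); P is NOT on the curve.

Evaluate F(1, 1, 1) term-by-term (mod 7).
  3*X**2 ↦ 3·1·1·1 = 3
  X*Y ↦ 1·1·1·1 = 1
  -Y**2 ↦ -1·1·1·1 = -1
  3*Y*Z ↦ 3·1·1·1 = 3
  -3*Z**2 ↦ -3·1·1·1 = -3
Sum: F(1, 1, 1) = (3) + (1) + (-1) + (3) + (-3) = 3.
Reducing mod 7: 3 ≡ 3 (mod 7).
Since F(a, b, c) ≡ 3 ≠ 0 (mod 7), P does NOT lie on the curve.


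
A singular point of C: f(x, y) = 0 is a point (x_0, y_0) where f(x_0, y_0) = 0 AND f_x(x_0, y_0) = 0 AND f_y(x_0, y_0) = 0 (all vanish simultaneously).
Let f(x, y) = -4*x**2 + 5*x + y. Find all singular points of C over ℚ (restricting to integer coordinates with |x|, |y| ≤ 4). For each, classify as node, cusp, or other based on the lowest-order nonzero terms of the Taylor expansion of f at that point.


No singular points in the scanned grid; C is smooth there.

Compute partial derivatives:
  f_x = 5 - 8*x.
  f_y = 1.
f_y = 1 is a nonzero constant, so f_y never vanishes: no point (x, y) can satisfy f = f_x = f_y = 0. In particular no (x, y) ∈ {−4, ..., 4}² is singular; the curve is smooth.


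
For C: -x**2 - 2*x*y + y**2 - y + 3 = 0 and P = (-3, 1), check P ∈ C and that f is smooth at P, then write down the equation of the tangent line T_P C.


Tangent line at P: 4*x + 7*y + 5 = 0.

Step 1: f(-3, 1) = 0, so P lies on C.
Step 2: partial derivatives
  f_x(x, y) = -2*x - 2*y, f_y(x, y) = -2*x + 2*y - 1.
  f_x(P) = 4, f_y(P) = 7 (gradient nonzero, so P is smooth).
Step 3: tangent line at P: 4·(x − -3) + 7·(y − 1) = 0.
Expanding: 4*x + 7*y + 5 = 0.


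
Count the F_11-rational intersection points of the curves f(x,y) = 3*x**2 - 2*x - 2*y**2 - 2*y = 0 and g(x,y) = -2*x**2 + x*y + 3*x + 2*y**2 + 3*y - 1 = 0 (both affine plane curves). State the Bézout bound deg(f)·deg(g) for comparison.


Common zeros: ∅; count = 0; Bézout bound = 4.

deg(f) = 2, deg(g) = 2, so Bézout bound = 4.
Scan x ∈ F_11. For each x, list the y ∈ F_11 with f(x, y) ≡ 0 and those with g(x, y) ≡ 0 (mod 11); the common zeros in that column are the intersection.
  x = 0: f ≡ 0 at y ∈ {0, 10}; g ≡ 0 at y ∈ ∅; common: ∅.
  x = 1: f ≡ 0 at y ∈ {2, 8}; g ≡ 0 at y ∈ {0, 9}; common: ∅.
  x = 2: f ≡ 0 at y ∈ ∅; g ≡ 0 at y ∈ {6, 8}; common: ∅.
  x = 3: f ≡ 0 at y ∈ ∅; g ≡ 0 at y ∈ ∅; common: ∅.
  x = 4: f ≡ 0 at y ∈ {4, 6}; g ≡ 0 at y ∈ ∅; common: ∅.
  x = 5: f ≡ 0 at y ∈ ∅; g ≡ 0 at y ∈ {9}; common: ∅.
  x = 6: f ≡ 0 at y ∈ ∅; g ≡ 0 at y ∈ {0, 1}; common: ∅.
  x = 7: f ≡ 0 at y ∈ {2, 8}; g ≡ 0 at y ∈ {1, 5}; common: ∅.
  x = 8: f ≡ 0 at y ∈ {0, 10}; g ≡ 0 at y ∈ {5, 6}; common: ∅.
  x = 9: f ≡ 0 at y ∈ {5}; g ≡ 0 at y ∈ {8}; common: ∅.
  x = 10: f ≡ 0 at y ∈ {5}; g ≡ 0 at y ∈ ∅; common: ∅.
Collecting: common zeros = ∅, so the count is 0.
Comparison with the Bézout bound: 0 ≤ 4 = deg(f)·deg(g), as expected for curves with no common component (the affine F_11-count falls short of the bound because intersections may lie at infinity, over extension fields, or carry multiplicity).


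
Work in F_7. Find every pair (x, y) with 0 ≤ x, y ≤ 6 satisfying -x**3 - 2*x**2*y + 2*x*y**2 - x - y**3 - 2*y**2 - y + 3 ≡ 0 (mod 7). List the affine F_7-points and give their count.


Affine F_7-points: {(1, 3), (2, 0), (3, 5)}; count = 3.

For each of the 49 pairs (x, y) ∈ F_7², evaluate f(x, y) mod 7. Record the zeros.
  x = 0: [0↦3, 1↦6, 2↦6, 3↦4, 4↦1, 5↦5, 6↦3]  zeros at y ∈ ∅
  x = 1: [0↦1, 1↦4, 2↦1, 3↦0, 4↦2, 5↦1, 6↦5]  zeros at y ∈ {3}
  x = 2: [0↦0, 1↦6, 2↦3, 3↦6, 4↦2, 5↦6, 6↦5]  zeros at y ∈ {0}
  x = 3: [0↦1, 1↦6, 2↦6, 3↦2, 4↦2, 5↦0, 6↦4]  zeros at y ∈ {5}
  x = 4: [0↦5, 1↦5, 2↦4, 3↦3, 4↦3, 5↦5, 6↦3]  zeros at y ∈ ∅
  x = 5: [0↦6, 1↦4, 2↦5, 3↦3, 4↦6, 5↦1, 6↦3]  zeros at y ∈ ∅
  x = 6: [0↦5, 1↦4, 2↦3, 3↦3, 4↦5, 5↦3, 6↦5]  zeros at y ∈ ∅
Collecting zeros: affine points = {(1, 3), (2, 0), (3, 5)}.
Total count |C(F_7)_aff| = 3.


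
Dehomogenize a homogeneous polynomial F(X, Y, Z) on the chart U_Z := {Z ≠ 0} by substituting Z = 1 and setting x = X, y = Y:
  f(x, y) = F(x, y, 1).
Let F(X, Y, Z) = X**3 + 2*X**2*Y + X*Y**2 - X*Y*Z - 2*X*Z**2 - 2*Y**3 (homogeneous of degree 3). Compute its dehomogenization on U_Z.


f(x, y) = x**3 + 2*x**2*y + x*y**2 - x*y - 2*x - 2*y**3

On U_Z we set Z = 1. Each monomial c·X^i·Y^j·Z^k in F becomes c·x^i·y^j·1^k = c·x^i·y^j.
Substituting Z = 1: F(X, Y, 1) = x**3 + 2*x**2*y + x*y**2 - x*y - 2*x - 2*y**3.
Note: deg(f) ≤ deg(F) = 3; strict inequality happens when F is divisible by Z (lost terms).


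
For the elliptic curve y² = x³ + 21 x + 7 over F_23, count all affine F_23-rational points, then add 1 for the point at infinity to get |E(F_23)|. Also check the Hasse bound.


Affine points = {(1, 11), (1, 12), (6, 2), (6, 21), (12, 3), (12, 20), (13, 4), (13, 19), (14, 3), (14, 20), (16, 0), (20, 3), (20, 20), (21, 7), (21, 16), (22, 10), (22, 13)}; affine count = 17; |E(F_23)| = 18.

Discriminant check: Δ ∝ 4a³ + 27b² = 4·21³ + 27·7² = 4·9261 + 27·49 ≡ 3 (mod 23). Nonzero ⇒ E is nonsingular.
For each x ∈ F_23, compute rhs = x³ + 21·x + 7 mod 23, then count y ∈ F_23 with y² ≡ rhs.
  x = 0: rhs = 7, matching y values: none (0 points).
  x = 1: rhs = 6, matching y values: 11, 12 (2 points).
  x = 2: rhs = 11, matching y values: none (0 points).
  x = 3: rhs = 5, matching y values: none (0 points).
  x = 4: rhs = 17, matching y values: none (0 points).
  x = 5: rhs = 7, matching y values: none (0 points).
  x = 6: rhs = 4, matching y values: 2, 21 (2 points).
  x = 7: rhs = 14, matching y values: none (0 points).
  x = 8: rhs = 20, matching y values: none (0 points).
  x = 9: rhs = 5, matching y values: none (0 points).
  x = 10: rhs = 21, matching y values: none (0 points).
  x = 11: rhs = 5, matching y values: none (0 points).
  x = 12: rhs = 9, matching y values: 3, 20 (2 points).
  x = 13: rhs = 16, matching y values: 4, 19 (2 points).
  x = 14: rhs = 9, matching y values: 3, 20 (2 points).
  x = 15: rhs = 17, matching y values: none (0 points).
  x = 16: rhs = 0, matching y values: 0 (1 points).
  x = 17: rhs = 10, matching y values: none (0 points).
  x = 18: rhs = 7, matching y values: none (0 points).
  x = 19: rhs = 20, matching y values: none (0 points).
  x = 20: rhs = 9, matching y values: 3, 20 (2 points).
  x = 21: rhs = 3, matching y values: 7, 16 (2 points).
  x = 22: rhs = 8, matching y values: 10, 13 (2 points).
Total affine count: 17.
Full point count |E(F_23)| = 17 + 1 = 18.
Hasse bound: |18 − (23+1)| = |-6| = 6 ≤ 2√23 ≈ 9.5917 ✓.


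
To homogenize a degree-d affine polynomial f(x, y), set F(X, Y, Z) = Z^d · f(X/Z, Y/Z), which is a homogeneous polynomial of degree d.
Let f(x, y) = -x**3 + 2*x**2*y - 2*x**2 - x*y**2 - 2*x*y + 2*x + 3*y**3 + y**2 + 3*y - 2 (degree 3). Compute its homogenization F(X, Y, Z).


F(X, Y, Z) = -X**3 + 2*X**2*Y - 2*X**2*Z - X*Y**2 - 2*X*Y*Z + 2*X*Z**2 + 3*Y**3 + Y**2*Z + 3*Y*Z**2 - 2*Z**3

deg(f) = 3.
Substitute x = X/Z, y = Y/Z into f, then multiply by Z^3.
  monomial -1·x^3·y^0 ↦ -1·X^3·Y^0·Z^0.
  monomial 2·x^2·y^1 ↦ 2·X^2·Y^1·Z^0.
  monomial -2·x^2·y^0 ↦ -2·X^2·Y^0·Z^1.
  monomial -1·x^1·y^2 ↦ -1·X^1·Y^2·Z^0.
  monomial -2·x^1·y^1 ↦ -2·X^1·Y^1·Z^1.
  monomial 2·x^1·y^0 ↦ 2·X^1·Y^0·Z^2.
  monomial 3·x^0·y^3 ↦ 3·X^0·Y^3·Z^0.
  monomial 1·x^0·y^2 ↦ 1·X^0·Y^2·Z^1.
  monomial 3·x^0·y^1 ↦ 3·X^0·Y^1·Z^2.
  monomial -2·x^0·y^0 ↦ -2·X^0·Y^0·Z^3.
Collecting: F(X, Y, Z) = -X**3 + 2*X**2*Y - 2*X**2*Z - X*Y**2 - 2*X*Y*Z + 2*X*Z**2 + 3*Y**3 + Y**2*Z + 3*Y*Z**2 - 2*Z**3.


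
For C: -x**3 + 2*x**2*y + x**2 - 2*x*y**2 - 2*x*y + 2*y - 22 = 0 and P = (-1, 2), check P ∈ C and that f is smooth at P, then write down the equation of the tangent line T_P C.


Tangent line at P: -25*x + 14*y - 53 = 0.

Step 1: f(-1, 2) = 0, so P lies on C.
Step 2: partial derivatives
  f_x(x, y) = -3*x**2 + 4*x*y + 2*x - 2*y**2 - 2*y, f_y(x, y) = 2*x**2 - 4*x*y - 2*x + 2.
  f_x(P) = -25, f_y(P) = 14 (gradient nonzero, so P is smooth).
Step 3: tangent line at P: -25·(x − -1) + 14·(y − 2) = 0.
Expanding: -25*x + 14*y - 53 = 0.


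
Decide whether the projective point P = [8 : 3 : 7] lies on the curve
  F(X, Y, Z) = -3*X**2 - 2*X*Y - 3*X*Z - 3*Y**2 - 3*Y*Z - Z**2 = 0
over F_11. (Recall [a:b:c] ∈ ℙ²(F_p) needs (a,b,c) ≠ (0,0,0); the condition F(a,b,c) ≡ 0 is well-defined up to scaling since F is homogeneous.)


F(8,3,7) ≡ 3 (mod 11); P is NOT on the curve.

Evaluate F(8, 3, 7) term-by-term (mod 11).
  -3*X**2 ↦ -3·64·1·1 = -192
  -2*X*Y ↦ -2·8·3·1 = -48
  -3*X*Z ↦ -3·8·1·7 = -168
  -3*Y**2 ↦ -3·1·9·1 = -27
  -3*Y*Z ↦ -3·1·3·7 = -63
  -Z**2 ↦ -1·1·1·49 = -49
Sum: F(8, 3, 7) = (-192) + (-48) + (-168) + (-27) + (-63) + (-49) = -547.
Reducing mod 11: -547 ≡ 3 (mod 11).
Since F(a, b, c) ≡ 3 ≠ 0 (mod 11), P does NOT lie on the curve.


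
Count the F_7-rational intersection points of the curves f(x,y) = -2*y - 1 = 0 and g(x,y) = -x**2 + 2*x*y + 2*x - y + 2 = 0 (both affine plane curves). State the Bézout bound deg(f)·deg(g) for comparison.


Common zeros: {(3, 3), (5, 3)}; count = 2; Bézout bound = 2.

deg(f) = 1, deg(g) = 2, so Bézout bound = 2.
Scan x ∈ F_7. For each x, list the y ∈ F_7 with f(x, y) ≡ 0 and those with g(x, y) ≡ 0 (mod 7); the common zeros in that column are the intersection.
  x = 0: f ≡ 0 at y ∈ {3}; g ≡ 0 at y ∈ {2}; common: ∅.
  x = 1: f ≡ 0 at y ∈ {3}; g ≡ 0 at y ∈ {4}; common: ∅.
  x = 2: f ≡ 0 at y ∈ {3}; g ≡ 0 at y ∈ {4}; common: ∅.
  x = 3: f ≡ 0 at y ∈ {3}; g ≡ 0 at y ∈ {3}; common: {3}.
  x = 4: f ≡ 0 at y ∈ {3}; g ≡ 0 at y ∈ ∅; common: ∅.
  x = 5: f ≡ 0 at y ∈ {3}; g ≡ 0 at y ∈ {3}; common: {3}.
  x = 6: f ≡ 0 at y ∈ {3}; g ≡ 0 at y ∈ {2}; common: ∅.
Collecting: common zeros = {(3, 3), (5, 3)}, so the count is 2.
Comparison with the Bézout bound: 2 ≤ 2 = deg(f)·deg(g), as expected for curves with no common component (the bound is attained).


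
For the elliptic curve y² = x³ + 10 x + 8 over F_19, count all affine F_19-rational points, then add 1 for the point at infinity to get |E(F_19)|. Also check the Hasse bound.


Affine points = {(1, 0), (2, 6), (2, 13), (4, 6), (4, 13), (8, 7), (8, 12), (10, 5), (10, 14), (11, 9), (11, 10), (13, 6), (13, 13), (14, 2), (14, 17), (18, 4), (18, 15)}; affine count = 17; |E(F_19)| = 18.

Discriminant check: Δ ∝ 4a³ + 27b² = 4·10³ + 27·8² = 4·1000 + 27·64 ≡ 9 (mod 19). Nonzero ⇒ E is nonsingular.
For each x ∈ F_19, compute rhs = x³ + 10·x + 8 mod 19, then count y ∈ F_19 with y² ≡ rhs.
  x = 0: rhs = 8, matching y values: none (0 points).
  x = 1: rhs = 0, matching y values: 0 (1 points).
  x = 2: rhs = 17, matching y values: 6, 13 (2 points).
  x = 3: rhs = 8, matching y values: none (0 points).
  x = 4: rhs = 17, matching y values: 6, 13 (2 points).
  x = 5: rhs = 12, matching y values: none (0 points).
  x = 6: rhs = 18, matching y values: none (0 points).
  x = 7: rhs = 3, matching y values: none (0 points).
  x = 8: rhs = 11, matching y values: 7, 12 (2 points).
  x = 9: rhs = 10, matching y values: none (0 points).
  x = 10: rhs = 6, matching y values: 5, 14 (2 points).
  x = 11: rhs = 5, matching y values: 9, 10 (2 points).
  x = 12: rhs = 13, matching y values: none (0 points).
  x = 13: rhs = 17, matching y values: 6, 13 (2 points).
  x = 14: rhs = 4, matching y values: 2, 17 (2 points).
  x = 15: rhs = 18, matching y values: none (0 points).
  x = 16: rhs = 8, matching y values: none (0 points).
  x = 17: rhs = 18, matching y values: none (0 points).
  x = 18: rhs = 16, matching y values: 4, 15 (2 points).
Total affine count: 17.
Full point count |E(F_19)| = 17 + 1 = 18.
Hasse bound: |18 − (19+1)| = |-2| = 2 ≤ 2√19 ≈ 8.7178 ✓.


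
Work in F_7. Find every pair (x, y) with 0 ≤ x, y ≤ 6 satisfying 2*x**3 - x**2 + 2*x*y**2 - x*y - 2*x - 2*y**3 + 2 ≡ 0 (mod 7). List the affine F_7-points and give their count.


Affine F_7-points: {(0, 1), (0, 2), (0, 4), (1, 1), (2, 3), (3, 1), (4, 3), (5, 0), (5, 2), (5, 3), (6, 2), (6, 5), (6, 6)}; count = 13.

For each of the 49 pairs (x, y) ∈ F_7², evaluate f(x, y) mod 7. Record the zeros.
  x = 0: [0↦2, 1↦0, 2↦0, 3↦4, 4↦0, 5↦4, 6↦4]  zeros at y ∈ {1, 2, 4}
  x = 1: [0↦1, 1↦0, 2↦5, 3↦4, 4↦6, 5↦6, 6↦6]  zeros at y ∈ {1}
  x = 2: [0↦3, 1↦3, 2↦6, 3↦0, 4↦1, 5↦4, 6↦4]  zeros at y ∈ {3}
  x = 3: [0↦6, 1↦0, 2↦1, 3↦4, 4↦4, 5↦3, 6↦3]  zeros at y ∈ {1}
  x = 4: [0↦1, 1↦3, 2↦2, 3↦0, 4↦6, 5↦1, 6↦1]  zeros at y ∈ {3}
  x = 5: [0↦0, 1↦3, 2↦0, 3↦0, 4↦5, 5↦3, 6↦3]  zeros at y ∈ {0, 2, 3}
  x = 6: [0↦1, 1↦5, 2↦0, 3↦2, 4↦6, 5↦0, 6↦0]  zeros at y ∈ {2, 5, 6}
Collecting zeros: affine points = {(0, 1), (0, 2), (0, 4), (1, 1), (2, 3), (3, 1), (4, 3), (5, 0), (5, 2), (5, 3), (6, 2), (6, 5), (6, 6)}.
Total count |C(F_7)_aff| = 13.


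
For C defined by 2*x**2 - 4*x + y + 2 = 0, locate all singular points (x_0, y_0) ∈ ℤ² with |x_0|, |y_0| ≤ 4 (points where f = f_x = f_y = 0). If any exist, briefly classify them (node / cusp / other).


No singular points in the scanned grid; C is smooth there.

Compute partial derivatives:
  f_x = 4*x - 4.
  f_y = 1.
f_y = 1 is a nonzero constant, so f_y never vanishes: no point (x, y) can satisfy f = f_x = f_y = 0. In particular no (x, y) ∈ {−4, ..., 4}² is singular; the curve is smooth.
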